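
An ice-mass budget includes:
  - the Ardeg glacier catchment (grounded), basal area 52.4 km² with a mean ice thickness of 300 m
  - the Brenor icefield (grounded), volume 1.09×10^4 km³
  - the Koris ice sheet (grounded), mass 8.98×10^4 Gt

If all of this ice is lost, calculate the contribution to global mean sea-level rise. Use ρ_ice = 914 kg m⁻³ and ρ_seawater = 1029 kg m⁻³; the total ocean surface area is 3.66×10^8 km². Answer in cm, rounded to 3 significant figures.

≈ 26.5 cm

Ardeg: ice volume = 52.4 km² × 300 m = 15.72 km³; 15.72 × (914/1029) = 13.96 km³ of water.
Brenor: 1.09×10^4 km³ × (914/1029) = 9682 km³ of water.
Koris: 8.98×10^4 Gt = 8.980×10^16 kg; dividing by ρ_w = 1029 kg m⁻³ gives 8.727×10^13 m³ of water.
Total added water ≈ 9.696×10^13 m³ over 3.66×10^14 m² → Δh = 0.265 m = 26.5 cm.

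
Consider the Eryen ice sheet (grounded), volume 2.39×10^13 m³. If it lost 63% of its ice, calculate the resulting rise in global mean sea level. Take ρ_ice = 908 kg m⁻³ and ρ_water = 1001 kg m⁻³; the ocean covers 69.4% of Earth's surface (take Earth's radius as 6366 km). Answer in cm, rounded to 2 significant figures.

Eryen: 0.63 × 2.39×10^13 m³ × (908/1001) = 1.366×10^13 m³ of water.
Spread over 3.53×10^14 m² of ocean, Δh = 1.366×10^13 / 3.53×10^14 = 0.0386 m = 3.9 cm.

≈ 3.9 cm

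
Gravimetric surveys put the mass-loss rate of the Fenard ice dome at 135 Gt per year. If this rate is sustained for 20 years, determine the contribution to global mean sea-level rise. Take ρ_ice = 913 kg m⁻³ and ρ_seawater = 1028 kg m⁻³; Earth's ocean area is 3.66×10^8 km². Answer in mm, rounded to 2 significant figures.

≈ 7.2 mm

Total mass lost = 135 Gt/yr × 20 yr = 2700 Gt = 2.700×10^15 kg.
ρ_w = 1028 kg m⁻³, so water volume = 2.700×10^15 / 1028 = 2.626×10^12 m³.
Δh = 2.626×10^12 / 3.66×10^14 = 7.18×10^-3 m = 7.2 mm.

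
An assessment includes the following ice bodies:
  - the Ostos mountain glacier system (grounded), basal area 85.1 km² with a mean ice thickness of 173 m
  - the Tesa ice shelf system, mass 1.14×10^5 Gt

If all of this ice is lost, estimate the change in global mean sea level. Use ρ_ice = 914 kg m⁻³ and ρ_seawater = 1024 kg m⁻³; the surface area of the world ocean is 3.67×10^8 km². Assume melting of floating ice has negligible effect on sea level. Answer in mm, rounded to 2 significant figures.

≈ 0.036 mm

Ostos: ice volume = 85.1 km² × 173 m = 14.72 km³; 14.72 × (914/1024) = 13.14 km³ of water.
The Tesa ice shelf system is floating and already displaces its own weight of water, so its melt adds essentially nothing to sea level.
Total added water ≈ 1.314×10^10 m³ over 3.67×10^14 m² → Δh = 3.58×10^-5 m = 0.036 mm.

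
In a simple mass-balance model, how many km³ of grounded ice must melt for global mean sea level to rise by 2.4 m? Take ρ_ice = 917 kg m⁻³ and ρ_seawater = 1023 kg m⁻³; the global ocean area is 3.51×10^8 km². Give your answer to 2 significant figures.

Required water volume = Δh × A = 2.4 m × 3.51×10^14 m² = 8.424×10^14 m³ = 8.424×10^5 km³.
Ice volume = water volume × ρ_w/ρ_ice = 8.424×10^5 × 1023/917 = 9.4×10^5 km³.

≈ 9.4×10^5 km³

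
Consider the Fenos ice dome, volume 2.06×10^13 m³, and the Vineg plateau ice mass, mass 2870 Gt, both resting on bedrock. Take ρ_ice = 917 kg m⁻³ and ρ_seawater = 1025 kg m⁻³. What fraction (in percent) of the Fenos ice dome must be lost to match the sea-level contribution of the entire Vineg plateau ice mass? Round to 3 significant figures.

Equal sea-level rise means equal mass of meltwater, i.e. equal mass of ice lost.
Ice mass of Vineg: 2.870×10^15 kg; ice mass of Fenos: 1.889×10^16 kg.
Fraction required = 2.870×10^15 / 1.889×10^16 = 0.152 → 15.2 %.

≈ 15.2 %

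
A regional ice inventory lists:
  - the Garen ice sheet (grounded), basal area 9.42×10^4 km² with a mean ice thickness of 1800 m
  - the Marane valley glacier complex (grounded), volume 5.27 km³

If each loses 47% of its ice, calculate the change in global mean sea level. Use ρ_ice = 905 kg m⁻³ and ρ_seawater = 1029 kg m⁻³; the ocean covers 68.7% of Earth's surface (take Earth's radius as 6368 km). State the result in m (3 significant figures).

≈ 0.200 m

Garen: ice volume = 9.42×10^4 km² × 1800 m = 1.696×10^5 km³; 0.47 × 1.696×10^5 × (905/1029) = 7.009×10^4 km³ of water.
Marane: 0.47 × 5.27 km³ × (905/1029) = 2.178 km³ of water.
Total added water ≈ 7.009×10^13 m³ over 3.50×10^14 m² → Δh = 0.200 m.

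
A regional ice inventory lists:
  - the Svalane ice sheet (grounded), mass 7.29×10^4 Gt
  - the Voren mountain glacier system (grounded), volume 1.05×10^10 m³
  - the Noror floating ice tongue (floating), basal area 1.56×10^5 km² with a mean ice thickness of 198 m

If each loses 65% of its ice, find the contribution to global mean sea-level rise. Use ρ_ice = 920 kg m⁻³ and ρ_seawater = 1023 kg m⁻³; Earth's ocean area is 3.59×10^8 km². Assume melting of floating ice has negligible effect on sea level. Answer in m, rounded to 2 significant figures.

≈ 0.13 m

Svalane: 0.65 × 7.29×10^4 Gt = 4.738×10^16 kg; dividing by ρ_w = 1023 kg m⁻³ gives 4.632×10^13 m³ of water.
Voren: 0.65 × 1.05×10^10 m³ × (920/1023) = 6.138×10^9 m³ of water.
The Noror floating ice tongue is floating and already displaces its own weight of water, so its melt adds essentially nothing to sea level.
Total added water ≈ 4.633×10^13 m³ over 3.59×10^14 m² → Δh = 0.129 m.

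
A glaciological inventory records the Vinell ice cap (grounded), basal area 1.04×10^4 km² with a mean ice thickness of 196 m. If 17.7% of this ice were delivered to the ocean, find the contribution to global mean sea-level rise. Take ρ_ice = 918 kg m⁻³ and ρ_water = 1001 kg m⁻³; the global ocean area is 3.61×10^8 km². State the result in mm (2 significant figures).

Vinell: ice volume = 1.04×10^4 km² × 196 m = 2038 km³; 0.177 × 2038 × (918/1001) = 330.9 km³ of water.
Spread over 3.61×10^14 m² of ocean, Δh = 3.309×10^11 / 3.61×10^14 = 9.17×10^-4 m = 0.92 mm.

≈ 0.92 mm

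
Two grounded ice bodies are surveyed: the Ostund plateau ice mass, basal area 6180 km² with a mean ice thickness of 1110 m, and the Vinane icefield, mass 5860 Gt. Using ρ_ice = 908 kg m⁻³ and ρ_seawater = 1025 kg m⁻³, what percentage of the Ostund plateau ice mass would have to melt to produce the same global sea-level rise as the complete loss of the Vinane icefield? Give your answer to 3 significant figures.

Equal sea-level rise means equal mass of meltwater, i.e. equal mass of ice lost.
Ice mass of Vinane: 5.860×10^15 kg; ice mass of Ostund: 6.229×10^15 kg.
Fraction required = 5.860×10^15 / 6.229×10^15 = 0.941 → 94.1 %.

≈ 94.1 %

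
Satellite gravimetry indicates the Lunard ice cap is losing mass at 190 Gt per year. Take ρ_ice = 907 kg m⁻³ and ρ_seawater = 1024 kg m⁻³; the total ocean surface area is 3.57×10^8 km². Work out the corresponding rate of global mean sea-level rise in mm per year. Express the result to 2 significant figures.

≈ 0.52 mm/yr

ρ_w = 1024 kg m⁻³. Annual water volume added = 190 Gt / ρ_w = 1.900×10^14 kg / 1024 kg m⁻³ = 1.855×10^11 m³.
Δh per year = 1.855×10^11 / 3.57×10^14 = 5.20×10^-4 m = 0.52 mm.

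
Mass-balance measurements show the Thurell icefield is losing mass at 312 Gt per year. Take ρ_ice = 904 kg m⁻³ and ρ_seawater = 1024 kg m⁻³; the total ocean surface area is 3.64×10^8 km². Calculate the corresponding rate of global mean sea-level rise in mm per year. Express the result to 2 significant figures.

≈ 0.84 mm/yr

ρ_w = 1024 kg m⁻³. Annual water volume added = 312 Gt / ρ_w = 3.120×10^14 kg / 1024 kg m⁻³ = 3.047×10^11 m³.
Δh per year = 3.047×10^11 / 3.64×10^14 = 8.37×10^-4 m = 0.84 mm.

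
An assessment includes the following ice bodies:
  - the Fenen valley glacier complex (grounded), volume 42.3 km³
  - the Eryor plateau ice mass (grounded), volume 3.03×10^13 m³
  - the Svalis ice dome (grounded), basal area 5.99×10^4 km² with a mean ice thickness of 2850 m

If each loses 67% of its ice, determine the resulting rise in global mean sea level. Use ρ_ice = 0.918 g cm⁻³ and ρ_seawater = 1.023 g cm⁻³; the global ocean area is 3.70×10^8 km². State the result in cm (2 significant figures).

Fenen: 0.67 × 42.3 km³ × (918/1023) = 25.43 km³ of water.
Eryor: 0.67 × 3.03×10^13 m³ × (918/1023) = 1.822×10^13 m³ of water.
Svalis: ice volume = 5.99×10^4 km² × 2850 m = 1.707×10^5 km³; 0.67 × 1.707×10^5 × (918/1023) = 1.026×10^5 km³ of water.
Total added water ≈ 1.209×10^14 m³ over 3.70×10^14 m² → Δh = 0.327 m = 33 cm.

≈ 33 cm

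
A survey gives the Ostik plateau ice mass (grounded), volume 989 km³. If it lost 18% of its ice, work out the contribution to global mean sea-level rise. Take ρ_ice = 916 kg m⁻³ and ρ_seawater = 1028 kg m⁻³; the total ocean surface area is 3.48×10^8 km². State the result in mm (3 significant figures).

≈ 0.456 mm

Ostik: 0.18 × 989 km³ × (916/1028) = 158.6 km³ of water.
Spread over 3.48×10^14 m² of ocean, Δh = 1.586×10^11 / 3.48×10^14 = 4.56×10^-4 m = 0.456 mm.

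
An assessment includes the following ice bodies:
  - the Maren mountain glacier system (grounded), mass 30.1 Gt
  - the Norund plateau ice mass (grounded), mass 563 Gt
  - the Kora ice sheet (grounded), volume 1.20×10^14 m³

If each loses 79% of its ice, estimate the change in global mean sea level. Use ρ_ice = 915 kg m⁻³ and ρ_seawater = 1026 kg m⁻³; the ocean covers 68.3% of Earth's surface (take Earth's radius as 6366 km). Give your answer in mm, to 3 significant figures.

Maren: 0.79 × 30.1 Gt = 2.378×10^13 kg; dividing by ρ_w = 1026 kg m⁻³ gives 2.318×10^10 m³ of water.
Norund: 0.79 × 563 Gt = 4.448×10^14 kg; dividing by ρ_w = 1026 kg m⁻³ gives 4.335×10^11 m³ of water.
Kora: 0.79 × 1.20×10^14 m³ × (915/1026) = 8.454×10^13 m³ of water.
Total added water ≈ 8.500×10^13 m³ over 3.48×10^14 m² → Δh = 0.244 m = 244 mm.

≈ 244 mm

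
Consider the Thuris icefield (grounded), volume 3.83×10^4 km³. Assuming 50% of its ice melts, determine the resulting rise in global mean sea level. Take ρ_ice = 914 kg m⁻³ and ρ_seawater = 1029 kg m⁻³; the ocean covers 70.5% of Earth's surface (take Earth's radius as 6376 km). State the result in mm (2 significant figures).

Thuris: 0.5 × 3.83×10^4 km³ × (914/1029) = 1.701×10^4 km³ of water.
Spread over 3.60×10^14 m² of ocean, Δh = 1.701×10^13 / 3.60×10^14 = 0.0472 m = 47 mm.

≈ 47 mm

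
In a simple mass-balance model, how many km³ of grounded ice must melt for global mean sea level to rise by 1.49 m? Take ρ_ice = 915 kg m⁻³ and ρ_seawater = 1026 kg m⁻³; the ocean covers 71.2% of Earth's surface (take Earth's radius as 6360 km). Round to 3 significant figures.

≈ 6.05×10^5 km³

Required water volume = Δh × A = 1.49 m × 3.62×10^14 m² = 5.393×10^14 m³ = 5.393×10^5 km³.
Ice volume = water volume × ρ_w/ρ_ice = 5.393×10^5 × 1026/915 = 6.05×10^5 km³.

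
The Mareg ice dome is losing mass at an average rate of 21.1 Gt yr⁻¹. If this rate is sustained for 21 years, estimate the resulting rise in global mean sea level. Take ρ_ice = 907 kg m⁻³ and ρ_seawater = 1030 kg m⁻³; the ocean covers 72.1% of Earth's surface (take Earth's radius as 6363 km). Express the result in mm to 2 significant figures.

≈ 1.2 mm

Total mass lost = 21.1 Gt/yr × 21 yr = 443.1 Gt = 4.431×10^14 kg.
ρ_w = 1030 kg m⁻³, so water volume = 4.431×10^14 / 1030 = 4.302×10^11 m³.
Δh = 4.302×10^11 / 3.67×10^14 = 1.17×10^-3 m = 1.2 mm.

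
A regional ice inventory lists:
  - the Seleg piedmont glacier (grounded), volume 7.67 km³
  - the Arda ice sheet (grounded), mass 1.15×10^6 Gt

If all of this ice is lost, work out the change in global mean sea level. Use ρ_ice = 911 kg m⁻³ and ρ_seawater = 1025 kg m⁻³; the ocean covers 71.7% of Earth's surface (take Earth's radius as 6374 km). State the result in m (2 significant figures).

≈ 3.1 m

Seleg: 7.67 km³ × (911/1025) = 6.817 km³ of water.
Arda: 1.15×10^6 Gt = 1.150×10^18 kg; dividing by ρ_w = 1025 kg m⁻³ gives 1.122×10^15 m³ of water.
Total added water ≈ 1.122×10^15 m³ over 3.66×10^14 m² → Δh = 3.06 m.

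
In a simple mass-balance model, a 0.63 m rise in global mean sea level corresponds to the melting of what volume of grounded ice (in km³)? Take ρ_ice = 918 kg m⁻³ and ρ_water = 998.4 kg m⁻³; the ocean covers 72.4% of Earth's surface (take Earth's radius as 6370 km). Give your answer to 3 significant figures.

Required water volume = Δh × A = 0.63 m × 3.69×10^14 m² = 2.326×10^14 m³ = 2.326×10^5 km³.
Ice volume = water volume × ρ_w/ρ_ice = 2.326×10^5 × 998.4/918 = 2.53×10^5 km³.

≈ 2.53×10^5 km³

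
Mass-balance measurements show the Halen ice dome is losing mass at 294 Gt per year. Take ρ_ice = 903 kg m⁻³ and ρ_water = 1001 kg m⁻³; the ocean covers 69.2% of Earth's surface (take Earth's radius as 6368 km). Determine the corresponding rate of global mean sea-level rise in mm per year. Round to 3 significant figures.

ρ_w = 1001 kg m⁻³. Annual water volume added = 294 Gt / ρ_w = 2.940×10^14 kg / 1001 kg m⁻³ = 2.937×10^11 m³.
Δh per year = 2.937×10^11 / 3.53×10^14 = 8.33×10^-4 m = 0.833 mm.

≈ 0.833 mm/yr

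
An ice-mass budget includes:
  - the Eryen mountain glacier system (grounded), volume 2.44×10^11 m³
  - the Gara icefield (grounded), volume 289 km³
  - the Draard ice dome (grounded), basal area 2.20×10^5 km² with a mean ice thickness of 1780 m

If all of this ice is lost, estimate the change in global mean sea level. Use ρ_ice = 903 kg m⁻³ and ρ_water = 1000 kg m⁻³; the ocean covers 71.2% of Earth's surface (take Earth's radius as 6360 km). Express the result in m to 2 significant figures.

≈ 0.98 m

Eryen: 2.44×10^11 m³ × (903/1000) = 2.203×10^11 m³ of water.
Gara: 289 km³ × (903/1000) = 261.0 km³ of water.
Draard: ice volume = 2.20×10^5 km² × 1780 m = 3.916×10^5 km³; 3.916×10^5 × (903/1000) = 3.536×10^5 km³ of water.
Total added water ≈ 3.541×10^14 m³ over 3.62×10^14 m² → Δh = 0.978 m.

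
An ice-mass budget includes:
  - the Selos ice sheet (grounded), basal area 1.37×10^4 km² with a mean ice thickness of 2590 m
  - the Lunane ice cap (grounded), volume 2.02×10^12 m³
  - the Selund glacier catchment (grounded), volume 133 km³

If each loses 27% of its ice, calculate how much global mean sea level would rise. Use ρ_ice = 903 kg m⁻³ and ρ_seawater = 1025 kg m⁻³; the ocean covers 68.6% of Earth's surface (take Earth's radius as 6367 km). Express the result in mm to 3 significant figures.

Selos: ice volume = 1.37×10^4 km² × 2590 m = 3.548×10^4 km³; 0.27 × 3.548×10^4 × (903/1025) = 8440 km³ of water.
Lunane: 0.27 × 2.02×10^12 m³ × (903/1025) = 4.805×10^11 m³ of water.
Selund: 0.27 × 133 km³ × (903/1025) = 31.64 km³ of water.
Total added water ≈ 8.952×10^12 m³ over 3.49×10^14 m² → Δh = 0.0256 m = 25.6 mm.

≈ 25.6 mm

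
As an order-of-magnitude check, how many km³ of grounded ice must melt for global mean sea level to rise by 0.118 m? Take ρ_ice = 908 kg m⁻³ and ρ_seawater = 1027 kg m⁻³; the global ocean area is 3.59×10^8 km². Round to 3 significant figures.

≈ 4.79×10^4 km³

Required water volume = Δh × A = 0.118 m × 3.59×10^14 m² = 4.236×10^13 m³ = 4.236×10^4 km³.
Ice volume = water volume × ρ_w/ρ_ice = 4.236×10^4 × 1027/908 = 4.79×10^4 km³.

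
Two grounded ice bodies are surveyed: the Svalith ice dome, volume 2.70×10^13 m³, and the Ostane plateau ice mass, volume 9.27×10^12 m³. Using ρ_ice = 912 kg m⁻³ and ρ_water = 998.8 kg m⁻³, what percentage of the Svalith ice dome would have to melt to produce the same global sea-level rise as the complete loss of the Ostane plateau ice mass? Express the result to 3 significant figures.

≈ 34.3 %

Equal sea-level rise means equal mass of meltwater, i.e. equal mass of ice lost.
Ice mass of Ostane: 8.454×10^15 kg; ice mass of Svalith: 2.462×10^16 kg.
Fraction required = 8.454×10^15 / 2.462×10^16 = 0.343 → 34.3 %.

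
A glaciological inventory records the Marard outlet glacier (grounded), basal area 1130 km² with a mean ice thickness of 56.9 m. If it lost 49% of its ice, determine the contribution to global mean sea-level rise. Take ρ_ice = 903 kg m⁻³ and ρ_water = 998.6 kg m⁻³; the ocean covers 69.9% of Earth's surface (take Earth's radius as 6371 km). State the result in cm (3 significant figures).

Marard: ice volume = 1130 km² × 56.9 m = 64.30 km³; 0.49 × 64.30 × (903/998.6) = 28.49 km³ of water.
Spread over 3.57×10^14 m² of ocean, Δh = 2.849×10^10 / 3.57×10^14 = 7.99×10^-5 m = 7.99×10^-3 cm.

≈ 7.99×10^-3 cm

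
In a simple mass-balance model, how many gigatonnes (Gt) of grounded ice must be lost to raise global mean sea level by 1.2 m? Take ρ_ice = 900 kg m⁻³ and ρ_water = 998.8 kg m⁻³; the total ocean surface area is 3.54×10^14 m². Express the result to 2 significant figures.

≈ 4.2×10^5 Gt

Required water volume = Δh × A = 1.2 m × 3.54×10^14 m² = 4.248×10^14 m³.
ρ_w = 998.8 kg m⁻³, so the mass of water = 4.248×10^14 m³ × 998.8 kg m⁻³ = 4.243×10^17 kg = 4.2×10^5 Gt (and the same mass of ice, by conservation).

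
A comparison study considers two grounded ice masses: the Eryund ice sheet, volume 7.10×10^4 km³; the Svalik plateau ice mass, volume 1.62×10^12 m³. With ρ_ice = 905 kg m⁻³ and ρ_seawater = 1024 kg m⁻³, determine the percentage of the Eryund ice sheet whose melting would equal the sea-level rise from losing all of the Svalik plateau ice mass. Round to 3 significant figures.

≈ 2.28 %

Equal sea-level rise means equal mass of meltwater, i.e. equal mass of ice lost.
Ice mass of Svalik: 1.466×10^15 kg; ice mass of Eryund: 6.426×10^16 kg.
Fraction required = 1.466×10^15 / 6.426×10^16 = 0.0228 → 2.28 %.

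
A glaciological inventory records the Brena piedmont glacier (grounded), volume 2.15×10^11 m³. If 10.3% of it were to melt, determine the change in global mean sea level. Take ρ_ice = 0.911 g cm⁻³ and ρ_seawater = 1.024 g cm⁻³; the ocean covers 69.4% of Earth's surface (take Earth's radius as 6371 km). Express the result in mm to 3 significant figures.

Brena: 0.103 × 2.15×10^11 m³ × (911/1024) = 1.970×10^10 m³ of water.
Spread over 3.54×10^14 m² of ocean, Δh = 1.970×10^10 / 3.54×10^14 = 5.57×10^-5 m = 0.0557 mm.

≈ 0.0557 mm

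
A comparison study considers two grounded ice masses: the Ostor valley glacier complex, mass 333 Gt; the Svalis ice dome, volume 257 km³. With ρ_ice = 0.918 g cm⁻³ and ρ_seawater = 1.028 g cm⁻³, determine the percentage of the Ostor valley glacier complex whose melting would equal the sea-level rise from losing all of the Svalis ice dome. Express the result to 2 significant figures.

≈ 71 %

Equal sea-level rise means equal mass of meltwater, i.e. equal mass of ice lost.
Ice mass of Svalis: 2.359×10^14 kg; ice mass of Ostor: 3.330×10^14 kg.
Fraction required = 2.359×10^14 / 3.330×10^14 = 0.708 → 71 %.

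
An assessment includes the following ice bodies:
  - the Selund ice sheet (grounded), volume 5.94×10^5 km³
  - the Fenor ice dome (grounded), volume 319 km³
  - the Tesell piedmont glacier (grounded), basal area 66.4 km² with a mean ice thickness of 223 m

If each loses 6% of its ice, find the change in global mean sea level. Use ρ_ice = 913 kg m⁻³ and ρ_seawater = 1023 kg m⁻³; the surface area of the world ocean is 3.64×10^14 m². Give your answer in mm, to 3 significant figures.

≈ 87.4 mm

Selund: 0.06 × 5.94×10^5 km³ × (913/1023) = 3.181×10^4 km³ of water.
Fenor: 0.06 × 319 km³ × (913/1023) = 17.08 km³ of water.
Tesell: ice volume = 66.4 km² × 223 m = 14.81 km³; 0.06 × 14.81 × (913/1023) = 0.7929 km³ of water.
Total added water ≈ 3.183×10^13 m³ over 3.64×10^14 m² → Δh = 0.0874 m = 87.4 mm.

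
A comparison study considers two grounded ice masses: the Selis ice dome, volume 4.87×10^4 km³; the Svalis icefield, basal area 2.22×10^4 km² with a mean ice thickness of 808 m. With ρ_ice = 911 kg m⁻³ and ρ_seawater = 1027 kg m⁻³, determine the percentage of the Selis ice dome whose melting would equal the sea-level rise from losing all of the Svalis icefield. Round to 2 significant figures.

≈ 37 %

Equal sea-level rise means equal mass of meltwater, i.e. equal mass of ice lost.
Ice mass of Svalis: 1.634×10^16 kg; ice mass of Selis: 4.437×10^16 kg.
Fraction required = 1.634×10^16 / 4.437×10^16 = 0.368 → 37 %.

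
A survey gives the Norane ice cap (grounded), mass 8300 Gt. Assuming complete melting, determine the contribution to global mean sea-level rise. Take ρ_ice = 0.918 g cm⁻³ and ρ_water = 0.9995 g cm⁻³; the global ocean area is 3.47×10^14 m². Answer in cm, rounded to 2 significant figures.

≈ 2.4 cm

Norane: 8300 Gt = 8.300×10^15 kg; dividing by ρ_w = 0.9995 g cm⁻³ = 999.5 kg m⁻³ gives 8.304×10^12 m³ of water.
Spread over 3.47×10^14 m² of ocean, Δh = 8.304×10^12 / 3.47×10^14 = 0.0239 m = 2.4 cm.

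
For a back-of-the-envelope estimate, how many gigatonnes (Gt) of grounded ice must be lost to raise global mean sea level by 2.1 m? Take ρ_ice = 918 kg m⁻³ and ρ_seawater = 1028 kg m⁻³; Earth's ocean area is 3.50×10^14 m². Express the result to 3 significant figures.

Required water volume = Δh × A = 2.1 m × 3.50×10^14 m² = 7.350×10^14 m³.
ρ_w = 1028 kg m⁻³, so the mass of water = 7.350×10^14 m³ × 1028 kg m⁻³ = 7.556×10^17 kg = 7.56×10^5 Gt (and the same mass of ice, by conservation).

≈ 7.56×10^5 Gt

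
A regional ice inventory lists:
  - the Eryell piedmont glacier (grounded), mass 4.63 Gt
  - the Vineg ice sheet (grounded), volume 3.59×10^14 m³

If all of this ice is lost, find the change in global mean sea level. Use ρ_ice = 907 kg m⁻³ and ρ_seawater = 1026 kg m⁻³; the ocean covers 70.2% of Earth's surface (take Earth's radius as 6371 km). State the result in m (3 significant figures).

Eryell: 4.63 Gt = 4.630×10^12 kg; dividing by ρ_w = 1026 kg m⁻³ gives 4.513×10^9 m³ of water.
Vineg: 3.59×10^14 m³ × (907/1026) = 3.174×10^14 m³ of water.
Total added water ≈ 3.174×10^14 m³ over 3.58×10^14 m² → Δh = 0.886 m.

≈ 0.886 m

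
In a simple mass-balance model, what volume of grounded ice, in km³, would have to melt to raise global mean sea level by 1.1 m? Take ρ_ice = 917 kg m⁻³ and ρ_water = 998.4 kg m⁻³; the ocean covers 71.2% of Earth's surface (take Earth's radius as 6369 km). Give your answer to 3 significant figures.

Required water volume = Δh × A = 1.1 m × 3.63×10^14 m² = 3.992×10^14 m³ = 3.992×10^5 km³.
Ice volume = water volume × ρ_w/ρ_ice = 3.992×10^5 × 998.4/917 = 4.35×10^5 km³.

≈ 4.35×10^5 km³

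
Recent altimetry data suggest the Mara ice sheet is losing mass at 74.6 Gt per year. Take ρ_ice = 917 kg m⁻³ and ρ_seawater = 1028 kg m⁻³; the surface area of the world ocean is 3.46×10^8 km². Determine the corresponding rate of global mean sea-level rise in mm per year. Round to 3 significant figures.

ρ_w = 1028 kg m⁻³. Annual water volume added = 74.6 Gt / ρ_w = 7.460×10^13 kg / 1028 kg m⁻³ = 7.257×10^10 m³.
Δh per year = 7.257×10^10 / 3.46×10^14 = 2.10×10^-4 m = 0.210 mm.

≈ 0.210 mm/yr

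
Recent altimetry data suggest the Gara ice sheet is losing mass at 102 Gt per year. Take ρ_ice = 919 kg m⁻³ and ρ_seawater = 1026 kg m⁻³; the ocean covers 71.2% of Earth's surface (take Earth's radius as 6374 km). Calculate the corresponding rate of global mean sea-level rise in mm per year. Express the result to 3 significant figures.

≈ 0.273 mm/yr

ρ_w = 1026 kg m⁻³. Annual water volume added = 102 Gt / ρ_w = 1.020×10^14 kg / 1026 kg m⁻³ = 9.942×10^10 m³.
Δh per year = 9.942×10^10 / 3.64×10^14 = 2.73×10^-4 m = 0.273 mm.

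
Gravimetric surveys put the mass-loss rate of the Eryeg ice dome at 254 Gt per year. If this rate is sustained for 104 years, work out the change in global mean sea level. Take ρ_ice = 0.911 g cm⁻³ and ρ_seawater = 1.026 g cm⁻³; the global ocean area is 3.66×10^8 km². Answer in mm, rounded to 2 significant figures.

≈ 70 mm

Total mass lost = 254 Gt/yr × 104 yr = 2.642×10^4 Gt = 2.642×10^16 kg.
ρ_w = 1.026 g cm⁻³ = 1026 kg m⁻³, so water volume = 2.642×10^16 / 1026 = 2.575×10^13 m³.
Δh = 2.575×10^13 / 3.66×10^14 = 0.0703 m = 70 mm.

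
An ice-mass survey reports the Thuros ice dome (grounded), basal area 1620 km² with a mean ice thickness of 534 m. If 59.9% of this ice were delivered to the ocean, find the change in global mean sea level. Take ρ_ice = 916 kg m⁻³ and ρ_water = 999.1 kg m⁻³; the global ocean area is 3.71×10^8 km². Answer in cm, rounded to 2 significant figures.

≈ 0.13 cm

Thuros: ice volume = 1620 km² × 534 m = 865.1 km³; 0.599 × 865.1 × (916/999.1) = 475.1 km³ of water.
Spread over 3.71×10^14 m² of ocean, Δh = 4.751×10^11 / 3.71×10^14 = 1.28×10^-3 m = 0.13 cm.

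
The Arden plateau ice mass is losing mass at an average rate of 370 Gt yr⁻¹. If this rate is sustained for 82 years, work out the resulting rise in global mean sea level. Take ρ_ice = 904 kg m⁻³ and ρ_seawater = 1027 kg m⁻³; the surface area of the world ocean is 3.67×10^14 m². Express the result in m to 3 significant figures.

≈ 0.0805 m

Total mass lost = 370 Gt/yr × 82 yr = 3.034×10^4 Gt = 3.034×10^16 kg.
ρ_w = 1027 kg m⁻³, so water volume = 3.034×10^16 / 1027 = 2.954×10^13 m³.
Δh = 2.954×10^13 / 3.67×10^14 = 0.0805 m.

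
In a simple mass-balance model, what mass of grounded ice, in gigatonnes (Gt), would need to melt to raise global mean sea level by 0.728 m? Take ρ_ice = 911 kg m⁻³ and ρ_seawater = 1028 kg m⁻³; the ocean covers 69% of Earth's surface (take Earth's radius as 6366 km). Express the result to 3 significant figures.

Required water volume = Δh × A = 0.728 m × 3.51×10^14 m² = 2.558×10^14 m³.
ρ_w = 1028 kg m⁻³, so the mass of water = 2.558×10^14 m³ × 1028 kg m⁻³ = 2.630×10^17 kg = 2.63×10^5 Gt (and the same mass of ice, by conservation).

≈ 2.63×10^5 Gt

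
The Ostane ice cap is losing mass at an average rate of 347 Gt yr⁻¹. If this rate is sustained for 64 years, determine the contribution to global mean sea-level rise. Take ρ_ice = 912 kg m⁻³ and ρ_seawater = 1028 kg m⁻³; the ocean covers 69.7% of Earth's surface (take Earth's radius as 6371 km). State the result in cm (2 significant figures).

Total mass lost = 347 Gt/yr × 64 yr = 2.221×10^4 Gt = 2.221×10^16 kg.
ρ_w = 1028 kg m⁻³, so water volume = 2.221×10^16 / 1028 = 2.160×10^13 m³.
Δh = 2.160×10^13 / 3.56×10^14 = 0.0608 m = 6.1 cm.

≈ 6.1 cm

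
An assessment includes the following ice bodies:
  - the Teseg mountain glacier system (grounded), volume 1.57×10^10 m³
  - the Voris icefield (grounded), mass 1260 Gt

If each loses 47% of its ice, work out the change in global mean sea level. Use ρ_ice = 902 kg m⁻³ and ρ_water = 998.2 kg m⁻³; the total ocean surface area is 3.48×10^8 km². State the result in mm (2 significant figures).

≈ 1.7 mm

Teseg: 0.47 × 1.57×10^10 m³ × (902/998.2) = 6.668×10^9 m³ of water.
Voris: 0.47 × 1260 Gt = 5.922×10^14 kg; dividing by ρ_w = 998.2 kg m⁻³ gives 5.933×10^11 m³ of water.
Total added water ≈ 5.999×10^11 m³ over 3.48×10^14 m² → Δh = 1.72×10^-3 m = 1.7 mm.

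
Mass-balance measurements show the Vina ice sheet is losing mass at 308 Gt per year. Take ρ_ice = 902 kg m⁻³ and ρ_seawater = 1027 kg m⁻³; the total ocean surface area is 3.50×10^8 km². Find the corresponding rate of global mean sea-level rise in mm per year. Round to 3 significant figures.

≈ 0.857 mm/yr

ρ_w = 1027 kg m⁻³. Annual water volume added = 308 Gt / ρ_w = 3.080×10^14 kg / 1027 kg m⁻³ = 2.999×10^11 m³.
Δh per year = 2.999×10^11 / 3.50×10^14 = 8.57×10^-4 m = 0.857 mm.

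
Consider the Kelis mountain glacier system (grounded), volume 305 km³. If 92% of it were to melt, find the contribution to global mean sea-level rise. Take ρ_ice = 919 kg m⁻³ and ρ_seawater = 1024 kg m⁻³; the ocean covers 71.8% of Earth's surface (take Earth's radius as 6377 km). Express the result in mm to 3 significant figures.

Kelis: 0.92 × 305 km³ × (919/1024) = 251.8 km³ of water.
Spread over 3.67×10^14 m² of ocean, Δh = 2.518×10^11 / 3.67×10^14 = 6.86×10^-4 m = 0.686 mm.

≈ 0.686 mm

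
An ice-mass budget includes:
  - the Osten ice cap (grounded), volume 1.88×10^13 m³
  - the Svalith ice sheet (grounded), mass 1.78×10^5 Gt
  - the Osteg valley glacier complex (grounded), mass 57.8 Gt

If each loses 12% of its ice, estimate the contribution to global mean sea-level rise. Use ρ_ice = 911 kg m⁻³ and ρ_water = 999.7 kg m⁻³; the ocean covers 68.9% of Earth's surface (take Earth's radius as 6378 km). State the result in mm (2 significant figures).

Osten: 0.12 × 1.88×10^13 m³ × (911/999.7) = 2.056×10^12 m³ of water.
Svalith: 0.12 × 1.78×10^5 Gt = 2.136×10^16 kg; dividing by ρ_w = 999.7 kg m⁻³ gives 2.137×10^13 m³ of water.
Osteg: 0.12 × 57.8 Gt = 6.936×10^12 kg; dividing by ρ_w = 999.7 kg m⁻³ gives 6.938×10^9 m³ of water.
Total added water ≈ 2.343×10^13 m³ over 3.52×10^14 m² → Δh = 0.0665 m = 67 mm.

≈ 67 mm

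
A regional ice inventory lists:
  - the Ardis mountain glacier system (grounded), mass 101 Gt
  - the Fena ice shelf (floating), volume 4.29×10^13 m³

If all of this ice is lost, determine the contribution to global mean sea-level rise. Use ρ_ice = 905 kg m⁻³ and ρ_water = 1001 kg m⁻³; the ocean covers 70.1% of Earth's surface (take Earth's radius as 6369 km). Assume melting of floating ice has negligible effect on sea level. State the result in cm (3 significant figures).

≈ 0.0282 cm

Ardis: 101 Gt = 1.010×10^14 kg; dividing by ρ_w = 1001 kg m⁻³ gives 1.009×10^11 m³ of water.
The Fena ice shelf is floating and already displaces its own weight of water, so its melt adds essentially nothing to sea level.
Total added water ≈ 1.009×10^11 m³ over 3.57×10^14 m² → Δh = 2.82×10^-4 m = 0.0282 cm.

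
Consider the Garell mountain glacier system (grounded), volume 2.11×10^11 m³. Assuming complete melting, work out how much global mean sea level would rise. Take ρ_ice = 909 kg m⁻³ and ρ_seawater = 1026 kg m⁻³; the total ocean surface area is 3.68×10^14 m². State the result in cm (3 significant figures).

≈ 0.0508 cm

Garell: 2.11×10^11 m³ × (909/1026) = 1.869×10^11 m³ of water.
Spread over 3.68×10^14 m² of ocean, Δh = 1.869×10^11 / 3.68×10^14 = 5.08×10^-4 m = 0.0508 cm.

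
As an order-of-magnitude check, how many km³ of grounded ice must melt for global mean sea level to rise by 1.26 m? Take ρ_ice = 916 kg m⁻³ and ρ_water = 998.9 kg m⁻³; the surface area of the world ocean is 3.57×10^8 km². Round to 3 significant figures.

≈ 4.91×10^5 km³

Required water volume = Δh × A = 1.26 m × 3.57×10^14 m² = 4.498×10^14 m³ = 4.498×10^5 km³.
Ice volume = water volume × ρ_w/ρ_ice = 4.498×10^5 × 998.9/916 = 4.91×10^5 km³.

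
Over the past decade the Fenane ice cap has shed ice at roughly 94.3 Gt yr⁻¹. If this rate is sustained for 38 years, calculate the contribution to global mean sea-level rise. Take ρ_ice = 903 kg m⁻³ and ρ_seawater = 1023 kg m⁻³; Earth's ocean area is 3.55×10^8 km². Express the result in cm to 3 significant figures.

≈ 0.987 cm

Total mass lost = 94.3 Gt/yr × 38 yr = 3583 Gt = 3.583×10^15 kg.
ρ_w = 1023 kg m⁻³, so water volume = 3.583×10^15 / 1023 = 3.503×10^12 m³.
Δh = 3.503×10^12 / 3.55×10^14 = 9.87×10^-3 m = 0.987 cm.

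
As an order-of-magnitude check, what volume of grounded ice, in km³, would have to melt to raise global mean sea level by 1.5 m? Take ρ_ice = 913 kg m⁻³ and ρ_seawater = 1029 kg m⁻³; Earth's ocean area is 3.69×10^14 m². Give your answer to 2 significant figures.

Required water volume = Δh × A = 1.5 m × 3.69×10^14 m² = 5.535×10^14 m³ = 5.535×10^5 km³.
Ice volume = water volume × ρ_w/ρ_ice = 5.535×10^5 × 1029/913 = 6.2×10^5 km³.

≈ 6.2×10^5 km³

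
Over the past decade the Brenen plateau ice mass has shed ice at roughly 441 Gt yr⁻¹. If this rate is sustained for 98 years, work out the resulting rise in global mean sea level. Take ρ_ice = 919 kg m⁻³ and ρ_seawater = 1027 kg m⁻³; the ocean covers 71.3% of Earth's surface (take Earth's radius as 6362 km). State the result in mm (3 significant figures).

≈ 116 mm

Total mass lost = 441 Gt/yr × 98 yr = 4.322×10^4 Gt = 4.322×10^16 kg.
ρ_w = 1027 kg m⁻³, so water volume = 4.322×10^16 / 1027 = 4.208×10^13 m³.
Δh = 4.208×10^13 / 3.63×10^14 = 0.116 m = 116 mm.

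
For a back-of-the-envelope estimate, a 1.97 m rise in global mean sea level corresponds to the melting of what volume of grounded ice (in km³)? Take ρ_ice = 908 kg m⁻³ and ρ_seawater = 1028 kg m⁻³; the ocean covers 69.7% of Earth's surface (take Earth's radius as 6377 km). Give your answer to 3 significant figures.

≈ 7.94×10^5 km³

Required water volume = Δh × A = 1.97 m × 3.56×10^14 m² = 7.017×10^14 m³ = 7.017×10^5 km³.
Ice volume = water volume × ρ_w/ρ_ice = 7.017×10^5 × 1028/908 = 7.94×10^5 km³.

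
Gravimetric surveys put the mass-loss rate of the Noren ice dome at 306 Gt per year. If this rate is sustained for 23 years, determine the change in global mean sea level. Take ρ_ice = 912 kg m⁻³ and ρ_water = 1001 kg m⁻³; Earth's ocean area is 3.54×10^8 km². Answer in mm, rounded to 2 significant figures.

Total mass lost = 306 Gt/yr × 23 yr = 7038 Gt = 7.038×10^15 kg.
ρ_w = 1001 kg m⁻³, so water volume = 7.038×10^15 / 1001 = 7.031×10^12 m³.
Δh = 7.031×10^12 / 3.54×10^14 = 0.0199 m = 20 mm.

≈ 20 mm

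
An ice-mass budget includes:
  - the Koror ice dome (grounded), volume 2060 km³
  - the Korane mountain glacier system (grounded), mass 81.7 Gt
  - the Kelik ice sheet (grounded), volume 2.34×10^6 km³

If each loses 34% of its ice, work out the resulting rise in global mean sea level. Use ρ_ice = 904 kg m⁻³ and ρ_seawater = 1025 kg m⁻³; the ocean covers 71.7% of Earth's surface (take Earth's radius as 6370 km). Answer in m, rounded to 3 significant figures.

Koror: 0.34 × 2060 km³ × (904/1025) = 617.7 km³ of water.
Korane: 0.34 × 81.7 Gt = 2.778×10^13 kg; dividing by ρ_w = 1025 kg m⁻³ gives 2.710×10^10 m³ of water.
Kelik: 0.34 × 2.34×10^6 km³ × (904/1025) = 7.017×10^5 km³ of water.
Total added water ≈ 7.023×10^14 m³ over 3.66×10^14 m² → Δh = 1.92 m.

≈ 1.92 m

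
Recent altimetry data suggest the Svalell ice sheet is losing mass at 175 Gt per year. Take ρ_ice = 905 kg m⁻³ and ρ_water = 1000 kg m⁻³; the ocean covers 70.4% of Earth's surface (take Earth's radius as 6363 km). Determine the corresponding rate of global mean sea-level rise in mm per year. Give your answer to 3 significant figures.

≈ 0.489 mm/yr

ρ_w = 1000 kg m⁻³. Annual water volume added = 175 Gt / ρ_w = 1.750×10^14 kg / 1000 kg m⁻³ = 1.750×10^11 m³.
Δh per year = 1.750×10^11 / 3.58×10^14 = 4.89×10^-4 m = 0.489 mm.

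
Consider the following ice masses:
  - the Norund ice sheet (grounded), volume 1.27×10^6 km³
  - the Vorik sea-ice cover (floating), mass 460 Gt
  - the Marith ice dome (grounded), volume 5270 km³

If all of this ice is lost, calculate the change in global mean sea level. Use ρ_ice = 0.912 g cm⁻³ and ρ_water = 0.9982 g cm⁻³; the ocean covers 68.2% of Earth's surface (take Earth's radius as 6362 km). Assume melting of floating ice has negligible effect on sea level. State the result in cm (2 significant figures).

Norund: 1.27×10^6 km³ × (912/998.2) = 1.160×10^6 km³ of water.
The Vorik sea-ice cover is floating and already displaces its own weight of water, so its melt adds essentially nothing to sea level.
Marith: 5270 km³ × (912/998.2) = 4815 km³ of water.
Total added water ≈ 1.165×10^15 m³ over 3.47×10^14 m² → Δh = 3.36 m = 340 cm.

≈ 340 cm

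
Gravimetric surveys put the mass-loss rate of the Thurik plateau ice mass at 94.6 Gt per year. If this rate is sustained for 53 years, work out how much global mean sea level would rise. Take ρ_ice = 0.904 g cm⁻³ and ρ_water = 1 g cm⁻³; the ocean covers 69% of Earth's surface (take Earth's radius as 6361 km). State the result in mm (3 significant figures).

Total mass lost = 94.6 Gt/yr × 53 yr = 5014 Gt = 5.014×10^15 kg.
ρ_w = 1 g cm⁻³ = 1000 kg m⁻³, so water volume = 5.014×10^15 / 1000 = 5.014×10^12 m³.
Δh = 5.014×10^12 / 3.51×10^14 = 0.0143 m = 14.3 mm.

≈ 14.3 mm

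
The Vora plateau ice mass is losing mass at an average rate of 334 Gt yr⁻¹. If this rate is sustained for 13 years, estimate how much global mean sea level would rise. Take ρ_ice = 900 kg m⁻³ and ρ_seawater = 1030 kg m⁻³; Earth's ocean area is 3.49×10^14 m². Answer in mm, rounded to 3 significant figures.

Total mass lost = 334 Gt/yr × 13 yr = 4342 Gt = 4.342×10^15 kg.
ρ_w = 1030 kg m⁻³, so water volume = 4.342×10^15 / 1030 = 4.216×10^12 m³.
Δh = 4.216×10^12 / 3.49×10^14 = 0.0121 m = 12.1 mm.

≈ 12.1 mm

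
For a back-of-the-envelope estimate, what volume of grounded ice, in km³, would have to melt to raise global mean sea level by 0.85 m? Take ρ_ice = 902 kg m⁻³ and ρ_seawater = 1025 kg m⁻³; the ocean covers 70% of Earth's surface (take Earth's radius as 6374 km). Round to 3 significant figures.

Required water volume = Δh × A = 0.85 m × 3.57×10^14 m² = 3.038×10^14 m³ = 3.038×10^5 km³.
Ice volume = water volume × ρ_w/ρ_ice = 3.038×10^5 × 1025/902 = 3.45×10^5 km³.

≈ 3.45×10^5 km³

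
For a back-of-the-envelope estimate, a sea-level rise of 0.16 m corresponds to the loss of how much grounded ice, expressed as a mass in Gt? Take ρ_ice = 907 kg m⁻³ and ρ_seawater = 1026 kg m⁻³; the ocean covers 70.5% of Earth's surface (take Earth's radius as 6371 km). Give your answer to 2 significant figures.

≈ 5.9×10^4 Gt

Required water volume = Δh × A = 0.16 m × 3.60×10^14 m² = 5.754×10^13 m³.
ρ_w = 1026 kg m⁻³, so the mass of water = 5.754×10^13 m³ × 1026 kg m⁻³ = 5.903×10^16 kg = 5.9×10^4 Gt (and the same mass of ice, by conservation).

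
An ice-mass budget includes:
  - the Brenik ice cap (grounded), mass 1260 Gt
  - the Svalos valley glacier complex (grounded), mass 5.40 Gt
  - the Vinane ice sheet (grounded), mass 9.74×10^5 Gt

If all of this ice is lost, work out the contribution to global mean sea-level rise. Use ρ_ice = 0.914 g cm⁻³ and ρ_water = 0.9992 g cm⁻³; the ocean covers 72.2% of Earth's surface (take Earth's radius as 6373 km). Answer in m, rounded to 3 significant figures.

Brenik: 1260 Gt = 1.260×10^15 kg; dividing by ρ_w = 0.9992 g cm⁻³ = 999.2 kg m⁻³ gives 1.261×10^12 m³ of water.
Svalos: 5.40 Gt = 5.400×10^12 kg; dividing by ρ_w = 999.2 kg m⁻³ gives 5.404×10^9 m³ of water.
Vinane: 9.74×10^5 Gt = 9.740×10^17 kg; dividing by ρ_w = 999.2 kg m⁻³ gives 9.748×10^14 m³ of water.
Total added water ≈ 9.760×10^14 m³ over 3.68×10^14 m² → Δh = 2.65 m.

≈ 2.65 m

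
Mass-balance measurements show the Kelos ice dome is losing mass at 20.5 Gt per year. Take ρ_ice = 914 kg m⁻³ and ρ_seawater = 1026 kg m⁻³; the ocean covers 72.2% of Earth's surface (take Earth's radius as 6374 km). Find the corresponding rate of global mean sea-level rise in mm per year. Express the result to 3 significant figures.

≈ 0.0542 mm/yr

ρ_w = 1026 kg m⁻³. Annual water volume added = 20.5 Gt / ρ_w = 2.050×10^13 kg / 1026 kg m⁻³ = 1.998×10^10 m³.
Δh per year = 1.998×10^10 / 3.69×10^14 = 5.42×10^-5 m = 0.0542 mm.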